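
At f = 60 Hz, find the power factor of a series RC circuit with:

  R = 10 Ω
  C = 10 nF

Step 1 — Angular frequency: ω = 2π·f = 2π·60 = 377 rad/s.
Step 2 — Component impedances:
  R: Z = R = 10 Ω
  C: Z = 1/(jωC) = -j/(ω·C) = 0 - j2.653e+05 Ω
Step 3 — Series combination: Z_total = R + C = 10 - j2.653e+05 Ω = 2.653e+05∠-90.0° Ω.
Step 4 — Power factor: PF = cos(φ) = Re(Z)/|Z| = 10/2.6526e+05 = 3.77e-05.
Step 5 — Type: Im(Z) = -2.653e+05 ⇒ leading (phase φ = -90.0°).

PF = 3.77e-05 (leading, φ = -90.0°)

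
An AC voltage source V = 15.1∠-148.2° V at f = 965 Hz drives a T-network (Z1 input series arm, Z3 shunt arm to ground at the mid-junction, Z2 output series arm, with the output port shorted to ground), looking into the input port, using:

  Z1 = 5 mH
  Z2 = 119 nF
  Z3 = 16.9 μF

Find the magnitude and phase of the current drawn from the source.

Step 1 — Angular frequency: ω = 2π·f = 2π·965 = 6063 rad/s.
Step 2 — Component impedances:
  Z1: Z = jωL = j·6063·0.005 = 0 + j30.32 Ω
  Z2: Z = 1/(jωC) = -j/(ω·C) = 0 - j1386 Ω
  Z3: Z = 1/(jωC) = -j/(ω·C) = 0 - j9.759 Ω
Step 3 — With the output port shorted to ground, the output series arm Z2 runs from the junction to ground; the shunt arm Z3 also runs from the junction to ground. They appear in parallel: Z3 || Z2 = 0 - j9.691 Ω.
Step 4 — Series with input arm Z1: Z_in = Z1 + (Z3 || Z2) = 0 + j20.63 Ω = 20.63∠90.0° Ω.
Step 5 — Source phasor: V = 15.1∠-148.2° V = -12.83 - j7.957 V.
Step 6 — Ohm's law: I = V / Z_total = (-12.83 - j7.957) / (0 + j20.63) = -0.3858 + j0.6222 A.
Step 7 — Convert to polar: |I| = 0.7321 A, ∠I = 121.8°.

I = 0.7321∠121.8° A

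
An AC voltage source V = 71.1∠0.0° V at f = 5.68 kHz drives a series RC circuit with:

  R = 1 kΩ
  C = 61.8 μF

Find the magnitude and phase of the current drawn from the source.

Step 1 — Angular frequency: ω = 2π·f = 2π·5680 = 3.569e+04 rad/s.
Step 2 — Component impedances:
  R: Z = R = 1000 Ω
  C: Z = 1/(jωC) = -j/(ω·C) = 0 - j0.4534 Ω
Step 3 — Series combination: Z_total = R + C = 1000 - j0.4534 Ω = 1000∠-0.0° Ω.
Step 4 — Source phasor: V = 71.1∠0.0° V = 71.1 V.
Step 5 — Ohm's law: I = V / Z_total = (71.1) / (1000 - j0.4534) = 0.0711 + j3.224e-05 A.
Step 6 — Convert to polar: |I| = 0.0711 A, ∠I = 0.0°.

I = 0.0711∠0.0° A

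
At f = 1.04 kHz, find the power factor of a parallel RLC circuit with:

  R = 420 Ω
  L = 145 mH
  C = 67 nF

Step 1 — Angular frequency: ω = 2π·f = 2π·1040 = 6535 rad/s.
Step 2 — Component impedances:
  R: Z = R = 420 Ω
  L: Z = jωL = j·6535·0.145 = 0 + j947.5 Ω
  C: Z = 1/(jωC) = -j/(ω·C) = 0 - j2284 Ω
Step 3 — Parallel combination: 1/Z_total = 1/R + 1/L + 1/C; Z_total = 393.5 + j102.1 Ω = 406.5∠14.5° Ω.
Step 4 — Power factor: PF = cos(φ) = Re(Z)/|Z| = 393.5/406.5 = 0.968.
Step 5 — Type: Im(Z) = 102.1 ⇒ lagging (phase φ = 14.5°).

PF = 0.968 (lagging, φ = 14.5°)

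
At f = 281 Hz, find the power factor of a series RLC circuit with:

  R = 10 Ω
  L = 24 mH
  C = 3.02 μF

Step 1 — Angular frequency: ω = 2π·f = 2π·281 = 1766 rad/s.
Step 2 — Component impedances:
  R: Z = R = 10 Ω
  L: Z = jωL = j·1766·0.024 = 0 + j42.37 Ω
  C: Z = 1/(jωC) = -j/(ω·C) = 0 - j187.5 Ω
Step 3 — Series combination: Z_total = R + L + C = 10 - j145.2 Ω = 145.5∠-86.1° Ω.
Step 4 — Power factor: PF = cos(φ) = Re(Z)/|Z| = 10/145.52 = 0.06872.
Step 5 — Type: Im(Z) = -145.2 ⇒ leading (phase φ = -86.1°).

PF = 0.06872 (leading, φ = -86.1°)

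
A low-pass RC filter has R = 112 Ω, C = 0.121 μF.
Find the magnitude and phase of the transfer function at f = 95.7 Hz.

Step 1 — Angular frequency: ω = 2π·95.7 = 601.3 rad/s.
Step 2 — Transfer function: H(jω) = 1/(1 + jωRC).
Step 3 — Denominator: 1 + jωRC = 1 + j·601.3·112·1.21e-07 = 1 + j0.008149.
Step 4 — H = 0.9999 - j0.008148.
Step 5 — Magnitude: |H| = 1 (-0.0 dB); phase: φ = -0.5°.

|H| = 1 (-0.0 dB), φ = -0.5°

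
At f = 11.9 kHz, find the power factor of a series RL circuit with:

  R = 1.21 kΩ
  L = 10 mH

Step 1 — Angular frequency: ω = 2π·f = 2π·1.19e+04 = 7.477e+04 rad/s.
Step 2 — Component impedances:
  R: Z = R = 1210 Ω
  L: Z = jωL = j·7.477e+04·0.01 = 0 + j747.7 Ω
Step 3 — Series combination: Z_total = R + L = 1210 + j747.7 Ω = 1422∠31.7° Ω.
Step 4 — Power factor: PF = cos(φ) = Re(Z)/|Z| = 1210/1422.4 = 0.8507.
Step 5 — Type: Im(Z) = 747.7 ⇒ lagging (phase φ = 31.7°).

PF = 0.8507 (lagging, φ = 31.7°)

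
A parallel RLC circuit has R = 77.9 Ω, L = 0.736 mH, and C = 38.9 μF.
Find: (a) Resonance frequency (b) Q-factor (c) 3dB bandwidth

Step 1 — Resonance: ω₀ = 1/√(LC) = 1/√(0.000736·3.89e-05) = 5910 rad/s.
Step 2 — f₀ = ω₀/(2π) = 940.6 Hz.
Step 3 — Parallel Q: Q = R/(ω₀L) = 77.9/(5910·0.000736) = 17.91.
Step 4 — Bandwidth: Δω = ω₀/Q = 330 rad/s; BW = Δω/(2π) = 52.52 Hz.

(a) f₀ = 940.6 Hz  (b) Q = 17.91  (c) BW = 52.52 Hz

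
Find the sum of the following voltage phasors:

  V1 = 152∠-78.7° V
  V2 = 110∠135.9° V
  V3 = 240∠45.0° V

Step 1 — Convert each phasor to rectangular form:
  V1 = 152·(cos(-78.7°) + j·sin(-78.7°)) = 29.78 - j149.1 V
  V2 = 110·(cos(135.9°) + j·sin(135.9°)) = -78.99 + j76.55 V
  V3 = 240·(cos(45.0°) + j·sin(45.0°)) = 169.7 + j169.7 V
Step 2 — Sum components: V_total = 120.5 + j97.2 V.
Step 3 — Convert to polar: |V_total| = 154.8 V, ∠V_total = 38.9°.

V_total = 154.8∠38.9° V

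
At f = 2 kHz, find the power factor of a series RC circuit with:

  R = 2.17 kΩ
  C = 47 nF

Step 1 — Angular frequency: ω = 2π·f = 2π·2000 = 1.257e+04 rad/s.
Step 2 — Component impedances:
  R: Z = R = 2170 Ω
  C: Z = 1/(jωC) = -j/(ω·C) = 0 - j1693 Ω
Step 3 — Series combination: Z_total = R + C = 2170 - j1693 Ω = 2752∠-38.0° Ω.
Step 4 — Power factor: PF = cos(φ) = Re(Z)/|Z| = 2170/2752.4 = 0.7884.
Step 5 — Type: Im(Z) = -1693 ⇒ leading (phase φ = -38.0°).

PF = 0.7884 (leading, φ = -38.0°)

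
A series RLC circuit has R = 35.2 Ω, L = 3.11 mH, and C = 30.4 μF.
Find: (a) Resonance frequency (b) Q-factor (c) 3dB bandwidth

Step 1 — Resonance condition Im(Z)=0 gives ω₀ = 1/√(LC).
Step 2 — ω₀ = 1/√(0.00311·3.04e-05) = 3252 rad/s.
Step 3 — f₀ = ω₀/(2π) = 517.6 Hz.
Step 4 — Series Q: Q = ω₀L/R = 3252·0.00311/35.2 = 0.2873.
Step 5 — 3dB bandwidth: Δω = ω₀/Q = 1.132e+04 rad/s; BW = Δω/(2π) = 1801 Hz.

(a) f₀ = 517.6 Hz  (b) Q = 0.2873  (c) BW = 1801 Hz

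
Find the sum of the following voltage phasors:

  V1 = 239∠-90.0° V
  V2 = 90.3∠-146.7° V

Step 1 — Convert each phasor to rectangular form:
  V1 = 239·(cos(-90.0°) + j·sin(-90.0°)) = 0 - j239 V
  V2 = 90.3·(cos(-146.7°) + j·sin(-146.7°)) = -75.47 - j49.58 V
Step 2 — Sum components: V_total = -75.47 - j288.6 V.
Step 3 — Convert to polar: |V_total| = 298.3 V, ∠V_total = -104.7°.

V_total = 298.3∠-104.7° V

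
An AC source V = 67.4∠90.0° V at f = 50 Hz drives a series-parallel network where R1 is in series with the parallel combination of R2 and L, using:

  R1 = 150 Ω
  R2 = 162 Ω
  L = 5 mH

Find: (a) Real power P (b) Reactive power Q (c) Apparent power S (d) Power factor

Step 1 — Angular frequency: ω = 2π·f = 2π·50 = 314.2 rad/s.
Step 2 — Component impedances:
  R1: Z = R = 150 Ω
  R2: Z = R = 162 Ω
  L: Z = jωL = j·314.2·0.005 = 0 + j1.571 Ω
Step 3 — Parallel branch: R2 || L = 1/(1/R2 + 1/L) = 0.01523 + j1.571 Ω.
Step 4 — Series with R1: Z_total = R1 + (R2 || L) = 150 + j1.571 Ω = 150∠0.6° Ω.
Step 5 — Source phasor: V = 67.4∠90.0° V = 0 + j67.4 V.
Step 6 — Current: I = V / Z = 0.004703 + j0.4492 A = 0.4493∠89.4° A.
Step 7 — Complex power: S = V·I* = 30.28 + j0.317 VA.
Step 8 — Real power: P = Re(S) = 30.28 W.
Step 9 — Reactive power: Q = Im(S) = 0.317 VAR.
Step 10 — Apparent power: |S| = 30.28 VA.
Step 11 — Power factor: PF = P/|S| = 0.9999 (lagging).

(a) P = 30.28 W  (b) Q = 0.317 VAR  (c) S = 30.28 VA  (d) PF = 0.9999 (lagging)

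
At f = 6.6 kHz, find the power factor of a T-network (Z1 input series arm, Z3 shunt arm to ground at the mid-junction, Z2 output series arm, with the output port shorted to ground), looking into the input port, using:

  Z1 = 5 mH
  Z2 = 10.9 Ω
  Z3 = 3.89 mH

Step 1 — Angular frequency: ω = 2π·f = 2π·6600 = 4.147e+04 rad/s.
Step 2 — Component impedances:
  Z1: Z = jωL = j·4.147e+04·0.005 = 0 + j207.3 Ω
  Z2: Z = R = 10.9 Ω
  Z3: Z = jωL = j·4.147e+04·0.00389 = 0 + j161.3 Ω
Step 3 — With the output port shorted to ground, the output series arm Z2 runs from the junction to ground; the shunt arm Z3 also runs from the junction to ground. They appear in parallel: Z3 || Z2 = 10.85 + j0.7332 Ω.
Step 4 — Series with input arm Z1: Z_in = Z1 + (Z3 || Z2) = 10.85 + j208.1 Ω = 208.4∠87.0° Ω.
Step 5 — Power factor: PF = cos(φ) = Re(Z)/|Z| = 10.8505/208.361 = 0.05208.
Step 6 — Type: Im(Z) = 208.1 ⇒ lagging (phase φ = 87.0°).

PF = 0.05208 (lagging, φ = 87.0°)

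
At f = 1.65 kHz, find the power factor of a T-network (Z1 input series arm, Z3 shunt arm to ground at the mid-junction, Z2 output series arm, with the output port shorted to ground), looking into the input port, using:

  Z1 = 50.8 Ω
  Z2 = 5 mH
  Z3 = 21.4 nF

Step 1 — Angular frequency: ω = 2π·f = 2π·1650 = 1.037e+04 rad/s.
Step 2 — Component impedances:
  Z1: Z = R = 50.8 Ω
  Z2: Z = jωL = j·1.037e+04·0.005 = 0 + j51.84 Ω
  Z3: Z = 1/(jωC) = -j/(ω·C) = 0 - j4507 Ω
Step 3 — With the output port shorted to ground, the output series arm Z2 runs from the junction to ground; the shunt arm Z3 also runs from the junction to ground. They appear in parallel: Z3 || Z2 = 0 + j52.44 Ω.
Step 4 — Series with input arm Z1: Z_in = Z1 + (Z3 || Z2) = 50.8 + j52.44 Ω = 73.01∠45.9° Ω.
Step 5 — Power factor: PF = cos(φ) = Re(Z)/|Z| = 50.8/73.01 = 0.6958.
Step 6 — Type: Im(Z) = 52.44 ⇒ lagging (phase φ = 45.9°).

PF = 0.6958 (lagging, φ = 45.9°)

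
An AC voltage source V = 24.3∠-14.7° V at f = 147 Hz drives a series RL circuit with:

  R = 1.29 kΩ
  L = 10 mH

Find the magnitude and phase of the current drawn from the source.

Step 1 — Angular frequency: ω = 2π·f = 2π·147 = 923.6 rad/s.
Step 2 — Component impedances:
  R: Z = R = 1290 Ω
  L: Z = jωL = j·923.6·0.01 = 0 + j9.236 Ω
Step 3 — Series combination: Z_total = R + L = 1290 + j9.236 Ω = 1290∠0.4° Ω.
Step 4 — Source phasor: V = 24.3∠-14.7° V = 23.5 - j6.166 V.
Step 5 — Ohm's law: I = V / Z_total = (23.5 - j6.166) / (1290 + j9.236) = 0.01819 - j0.00491 A.
Step 6 — Convert to polar: |I| = 0.01884 A, ∠I = -15.1°.

I = 0.01884∠-15.1° A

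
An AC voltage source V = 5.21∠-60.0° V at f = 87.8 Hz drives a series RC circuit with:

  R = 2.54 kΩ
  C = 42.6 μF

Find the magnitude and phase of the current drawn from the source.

Step 1 — Angular frequency: ω = 2π·f = 2π·87.8 = 551.7 rad/s.
Step 2 — Component impedances:
  R: Z = R = 2540 Ω
  C: Z = 1/(jωC) = -j/(ω·C) = 0 - j42.55 Ω
Step 3 — Series combination: Z_total = R + C = 2540 - j42.55 Ω = 2540∠-1.0° Ω.
Step 4 — Source phasor: V = 5.21∠-60.0° V = 2.605 - j4.512 V.
Step 5 — Ohm's law: I = V / Z_total = (2.605 - j4.512) / (2540 - j42.55) = 0.001055 - j0.001759 A.
Step 6 — Convert to polar: |I| = 0.002051 A, ∠I = -59.0°.

I = 0.002051∠-59.0° A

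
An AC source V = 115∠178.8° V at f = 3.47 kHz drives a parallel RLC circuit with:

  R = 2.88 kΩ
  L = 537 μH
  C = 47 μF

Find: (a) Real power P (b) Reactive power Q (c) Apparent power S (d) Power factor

Step 1 — Angular frequency: ω = 2π·f = 2π·3470 = 2.18e+04 rad/s.
Step 2 — Component impedances:
  R: Z = R = 2880 Ω
  L: Z = jωL = j·2.18e+04·0.000537 = 0 + j11.71 Ω
  C: Z = 1/(jωC) = -j/(ω·C) = 0 - j0.9759 Ω
Step 3 — Parallel combination: 1/Z_total = 1/R + 1/L + 1/C; Z_total = 0.0003935 - j1.065 Ω = 1.065∠-90.0° Ω.
Step 4 — Source phasor: V = 115∠178.8° V = -115 + j2.408 V.
Step 5 — Current: I = V / Z = -2.302 - j108 A = 108∠-91.2° A.
Step 6 — Complex power: S = V·I* = 4.592 - j1.242e+04 VA.
Step 7 — Real power: P = Re(S) = 4.592 W.
Step 8 — Reactive power: Q = Im(S) = -1.242e+04 VAR.
Step 9 — Apparent power: |S| = 1.242e+04 VA.
Step 10 — Power factor: PF = P/|S| = 0.0003697 (leading).

(a) P = 4.592 W  (b) Q = -1.242e+04 VAR  (c) S = 1.242e+04 VA  (d) PF = 0.0003697 (leading)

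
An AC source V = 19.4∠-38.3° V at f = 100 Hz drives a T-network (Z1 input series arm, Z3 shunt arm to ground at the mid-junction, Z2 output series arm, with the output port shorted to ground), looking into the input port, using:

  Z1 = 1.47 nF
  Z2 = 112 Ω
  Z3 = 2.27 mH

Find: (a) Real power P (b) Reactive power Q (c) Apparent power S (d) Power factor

Step 1 — Angular frequency: ω = 2π·f = 2π·100 = 628.3 rad/s.
Step 2 — Component impedances:
  Z1: Z = 1/(jωC) = -j/(ω·C) = 0 - j1.083e+06 Ω
  Z2: Z = R = 112 Ω
  Z3: Z = jωL = j·628.3·0.00227 = 0 + j1.426 Ω
Step 3 — With the output port shorted to ground, the output series arm Z2 runs from the junction to ground; the shunt arm Z3 also runs from the junction to ground. They appear in parallel: Z3 || Z2 = 0.01816 + j1.426 Ω.
Step 4 — Series with input arm Z1: Z_in = Z1 + (Z3 || Z2) = 0.01816 - j1.083e+06 Ω = 1.083e+06∠-90.0° Ω.
Step 5 — Source phasor: V = 19.4∠-38.3° V = 15.22 - j12.02 V.
Step 6 — Current: I = V / Z = 1.111e-05 + j1.406e-05 A = 1.792e-05∠51.7° A.
Step 7 — Complex power: S = V·I* = 5.831e-12 - j0.0003476 VA.
Step 8 — Real power: P = Re(S) = 5.831e-12 W.
Step 9 — Reactive power: Q = Im(S) = -0.0003476 VAR.
Step 10 — Apparent power: |S| = 0.0003476 VA.
Step 11 — Power factor: PF = P/|S| = 1.677e-08 (leading).

(a) P = 5.831e-12 W  (b) Q = -0.0003476 VAR  (c) S = 0.0003476 VA  (d) PF = 1.677e-08 (leading)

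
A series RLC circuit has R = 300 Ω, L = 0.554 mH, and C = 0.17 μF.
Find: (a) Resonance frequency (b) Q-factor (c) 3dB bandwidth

Step 1 — Resonance: ω₀ = 1/√(LC) = 1/√(0.000554·1.7e-07) = 1.03e+05 rad/s.
Step 2 — f₀ = ω₀/(2π) = 1.64e+04 Hz.
Step 3 — Series Q: Q = ω₀L/R = 1.03e+05·0.000554/300 = 0.1903.
Step 4 — Bandwidth: Δω = ω₀/Q = 5.415e+05 rad/s; BW = Δω/(2π) = 8.618e+04 Hz.

(a) f₀ = 1.64e+04 Hz  (b) Q = 0.1903  (c) BW = 8.618e+04 Hz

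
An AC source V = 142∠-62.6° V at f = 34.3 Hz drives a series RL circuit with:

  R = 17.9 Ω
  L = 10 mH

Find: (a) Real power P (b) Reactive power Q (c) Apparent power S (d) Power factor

Step 1 — Angular frequency: ω = 2π·f = 2π·34.3 = 215.5 rad/s.
Step 2 — Component impedances:
  R: Z = R = 17.9 Ω
  L: Z = jωL = j·215.5·0.01 = 0 + j2.155 Ω
Step 3 — Series combination: Z_total = R + L = 17.9 + j2.155 Ω = 18.03∠6.9° Ω.
Step 4 — Source phasor: V = 142∠-62.6° V = 65.35 - j126.1 V.
Step 5 — Current: I = V / Z = 2.763 - j7.376 A = 7.876∠-69.5° A.
Step 6 — Complex power: S = V·I* = 1110 + j133.7 VA.
Step 7 — Real power: P = Re(S) = 1110 W.
Step 8 — Reactive power: Q = Im(S) = 133.7 VAR.
Step 9 — Apparent power: |S| = 1118 VA.
Step 10 — Power factor: PF = P/|S| = 0.9928 (lagging).

(a) P = 1110 W  (b) Q = 133.7 VAR  (c) S = 1118 VA  (d) PF = 0.9928 (lagging)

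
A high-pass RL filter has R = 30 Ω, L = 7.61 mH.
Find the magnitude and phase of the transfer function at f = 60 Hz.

Step 1 — Angular frequency: ω = 2π·60 = 377 rad/s.
Step 2 — Transfer function: H(jω) = jωL/(R + jωL).
Step 3 — Numerator jωL = j·2.869; denominator R + jωL = 30 + j2.869.
Step 4 — H = 0.009062 + j0.09476.
Step 5 — Magnitude: |H| = 0.0952 (-20.4 dB); phase: φ = 84.5°.

|H| = 0.0952 (-20.4 dB), φ = 84.5°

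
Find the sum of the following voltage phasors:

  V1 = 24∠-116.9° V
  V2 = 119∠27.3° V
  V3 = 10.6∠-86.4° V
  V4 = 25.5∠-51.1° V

Step 1 — Convert each phasor to rectangular form:
  V1 = 24·(cos(-116.9°) + j·sin(-116.9°)) = -10.86 - j21.4 V
  V2 = 119·(cos(27.3°) + j·sin(27.3°)) = 105.7 + j54.58 V
  V3 = 10.6·(cos(-86.4°) + j·sin(-86.4°)) = 0.6656 - j10.58 V
  V4 = 25.5·(cos(-51.1°) + j·sin(-51.1°)) = 16.01 - j19.85 V
Step 2 — Sum components: V_total = 111.6 + j2.752 V.
Step 3 — Convert to polar: |V_total| = 111.6 V, ∠V_total = 1.4°.

V_total = 111.6∠1.4° V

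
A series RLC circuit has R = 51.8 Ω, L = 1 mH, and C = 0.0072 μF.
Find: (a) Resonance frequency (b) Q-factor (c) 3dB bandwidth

Step 1 — Resonance condition Im(Z)=0 gives ω₀ = 1/√(LC).
Step 2 — ω₀ = 1/√(0.001·7.2e-09) = 3.727e+05 rad/s.
Step 3 — f₀ = ω₀/(2π) = 5.931e+04 Hz.
Step 4 — Series Q: Q = ω₀L/R = 3.727e+05·0.001/51.8 = 7.195.
Step 5 — 3dB bandwidth: Δω = ω₀/Q = 5.18e+04 rad/s; BW = Δω/(2π) = 8244 Hz.

(a) f₀ = 5.931e+04 Hz  (b) Q = 7.195  (c) BW = 8244 Hz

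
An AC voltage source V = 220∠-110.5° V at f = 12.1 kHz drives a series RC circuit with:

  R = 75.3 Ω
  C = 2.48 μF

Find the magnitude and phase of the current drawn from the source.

Step 1 — Angular frequency: ω = 2π·f = 2π·1.21e+04 = 7.603e+04 rad/s.
Step 2 — Component impedances:
  R: Z = R = 75.3 Ω
  C: Z = 1/(jωC) = -j/(ω·C) = 0 - j5.304 Ω
Step 3 — Series combination: Z_total = R + C = 75.3 - j5.304 Ω = 75.49∠-4.0° Ω.
Step 4 — Source phasor: V = 220∠-110.5° V = -77.05 - j206.1 V.
Step 5 — Ohm's law: I = V / Z_total = (-77.05 - j206.1) / (75.3 - j5.304) = -0.8263 - j2.795 A.
Step 6 — Convert to polar: |I| = 2.914 A, ∠I = -106.5°.

I = 2.914∠-106.5° A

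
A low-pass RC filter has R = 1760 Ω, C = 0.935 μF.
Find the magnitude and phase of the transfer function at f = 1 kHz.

Step 1 — Angular frequency: ω = 2π·1000 = 6283 rad/s.
Step 2 — Transfer function: H(jω) = 1/(1 + jωRC).
Step 3 — Denominator: 1 + jωRC = 1 + j·6283·1760·9.35e-07 = 1 + j10.34.
Step 4 — H = 0.009267 - j0.09582.
Step 5 — Magnitude: |H| = 0.09627 (-20.3 dB); phase: φ = -84.5°.

|H| = 0.09627 (-20.3 dB), φ = -84.5°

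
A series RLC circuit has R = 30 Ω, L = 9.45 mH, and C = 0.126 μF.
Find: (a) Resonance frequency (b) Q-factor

Step 1 — Resonance condition Im(Z)=0 gives ω₀ = 1/√(LC).
Step 2 — ω₀ = 1/√(0.00945·1.26e-07) = 2.898e+04 rad/s.
Step 3 — f₀ = ω₀/(2π) = 4612 Hz.
Step 4 — Series Q: Q = ω₀L/R = 2.898e+04·0.00945/30 = 9.129.

(a) f₀ = 4612 Hz  (b) Q = 9.129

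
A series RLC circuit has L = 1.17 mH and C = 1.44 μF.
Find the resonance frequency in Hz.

Step 1 — Resonance condition Im(Z)=0 gives ω₀ = 1/√(LC).
Step 2 — ω₀ = 1/√(0.00117·1.44e-06) = 2.436e+04 rad/s.
Step 3 — f₀ = ω₀/(2π) = 3877 Hz.

f₀ = 3877 Hz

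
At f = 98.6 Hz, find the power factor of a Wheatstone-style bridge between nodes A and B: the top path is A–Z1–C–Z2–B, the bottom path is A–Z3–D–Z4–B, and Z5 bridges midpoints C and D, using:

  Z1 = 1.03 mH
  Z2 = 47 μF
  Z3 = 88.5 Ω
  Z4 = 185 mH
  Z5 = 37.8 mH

Step 1 — Angular frequency: ω = 2π·f = 2π·98.6 = 619.5 rad/s.
Step 2 — Component impedances:
  Z1: Z = jωL = j·619.5·0.00103 = 0 + j0.6381 Ω
  Z2: Z = 1/(jωC) = -j/(ω·C) = 0 - j34.34 Ω
  Z3: Z = R = 88.5 Ω
  Z4: Z = jωL = j·619.5·0.185 = 0 + j114.6 Ω
  Z5: Z = jωL = j·619.5·0.0378 = 0 + j23.42 Ω
Step 3 — Bridge requires nodal analysis (the Z5 bridge couples midpoints C and D, so the two paths cannot be reduced to a simple series/parallel combination). Setting node B to ground and injecting 1 A at node A, the 3-node admittance system at A, C, D solves to V_A = Z_AB = 0.5479 - j45.2 Ω = 45.2∠-89.3° Ω.
Step 4 — Power factor: PF = cos(φ) = Re(Z)/|Z| = 0.5479/45.2 = 0.01212.
Step 5 — Type: Im(Z) = -45.2 ⇒ leading (phase φ = -89.3°).

PF = 0.01212 (leading, φ = -89.3°)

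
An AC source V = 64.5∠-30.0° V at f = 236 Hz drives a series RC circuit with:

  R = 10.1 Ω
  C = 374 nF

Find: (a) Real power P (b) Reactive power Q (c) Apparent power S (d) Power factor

Step 1 — Angular frequency: ω = 2π·f = 2π·236 = 1483 rad/s.
Step 2 — Component impedances:
  R: Z = R = 10.1 Ω
  C: Z = 1/(jωC) = -j/(ω·C) = 0 - j1803 Ω
Step 3 — Series combination: Z_total = R + C = 10.1 - j1803 Ω = 1803∠-89.7° Ω.
Step 4 — Source phasor: V = 64.5∠-30.0° V = 55.86 - j32.25 V.
Step 5 — Current: I = V / Z = 0.01806 + j0.03088 A = 0.03577∠59.7° A.
Step 6 — Complex power: S = V·I* = 0.01292 - j2.307 VA.
Step 7 — Real power: P = Re(S) = 0.01292 W.
Step 8 — Reactive power: Q = Im(S) = -2.307 VAR.
Step 9 — Apparent power: |S| = 2.307 VA.
Step 10 — Power factor: PF = P/|S| = 0.005601 (leading).

(a) P = 0.01292 W  (b) Q = -2.307 VAR  (c) S = 2.307 VA  (d) PF = 0.005601 (leading)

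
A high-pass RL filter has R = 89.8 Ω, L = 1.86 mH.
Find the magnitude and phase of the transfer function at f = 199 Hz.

Step 1 — Angular frequency: ω = 2π·199 = 1250 rad/s.
Step 2 — Transfer function: H(jω) = jωL/(R + jωL).
Step 3 — Numerator jωL = j·2.326; denominator R + jωL = 89.8 + j2.326.
Step 4 — H = 0.0006703 + j0.02588.
Step 5 — Magnitude: |H| = 0.02589 (-31.7 dB); phase: φ = 88.5°.

|H| = 0.02589 (-31.7 dB), φ = 88.5°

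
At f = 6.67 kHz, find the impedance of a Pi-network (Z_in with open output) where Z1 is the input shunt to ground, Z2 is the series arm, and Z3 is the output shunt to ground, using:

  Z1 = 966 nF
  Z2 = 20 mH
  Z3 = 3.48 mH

Step 1 — Angular frequency: ω = 2π·f = 2π·6670 = 4.191e+04 rad/s.
Step 2 — Component impedances:
  Z1: Z = 1/(jωC) = -j/(ω·C) = 0 - j24.7 Ω
  Z2: Z = jωL = j·4.191e+04·0.02 = 0 + j838.2 Ω
  Z3: Z = jωL = j·4.191e+04·0.00348 = 0 + j145.8 Ω
Step 3 — With open output, the series arm Z2 and the output shunt Z3 appear in series to ground: Z2 + Z3 = 0 + j984 Ω.
Step 4 — Parallel with input shunt Z1: Z_in = Z1 || (Z2 + Z3) = 0 - j25.34 Ω = 25.34∠-90.0° Ω.

Z = 0 - j25.34 Ω = 25.34∠-90.0° Ω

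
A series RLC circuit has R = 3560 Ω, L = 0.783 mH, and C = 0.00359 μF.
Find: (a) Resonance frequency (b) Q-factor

Step 1 — Resonance condition Im(Z)=0 gives ω₀ = 1/√(LC).
Step 2 — ω₀ = 1/√(0.000783·3.59e-09) = 5.964e+05 rad/s.
Step 3 — f₀ = ω₀/(2π) = 9.493e+04 Hz.
Step 4 — Series Q: Q = ω₀L/R = 5.964e+05·0.000783/3560 = 0.1312.

(a) f₀ = 9.493e+04 Hz  (b) Q = 0.1312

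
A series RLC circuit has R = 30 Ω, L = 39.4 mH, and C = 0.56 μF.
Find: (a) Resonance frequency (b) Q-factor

Step 1 — Resonance condition Im(Z)=0 gives ω₀ = 1/√(LC).
Step 2 — ω₀ = 1/√(0.0394·5.6e-07) = 6732 rad/s.
Step 3 — f₀ = ω₀/(2π) = 1071 Hz.
Step 4 — Series Q: Q = ω₀L/R = 6732·0.0394/30 = 8.842.

(a) f₀ = 1071 Hz  (b) Q = 8.842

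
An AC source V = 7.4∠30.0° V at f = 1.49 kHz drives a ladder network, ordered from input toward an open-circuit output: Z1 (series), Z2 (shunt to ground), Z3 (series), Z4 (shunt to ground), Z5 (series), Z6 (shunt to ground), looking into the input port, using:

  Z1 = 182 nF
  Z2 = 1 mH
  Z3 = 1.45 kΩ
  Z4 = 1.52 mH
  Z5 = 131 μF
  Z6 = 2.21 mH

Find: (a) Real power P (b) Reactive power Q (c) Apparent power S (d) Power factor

Step 1 — Angular frequency: ω = 2π·f = 2π·1490 = 9362 rad/s.
Step 2 — Component impedances:
  Z1: Z = 1/(jωC) = -j/(ω·C) = 0 - j586.9 Ω
  Z2: Z = jωL = j·9362·0.001 = 0 + j9.362 Ω
  Z3: Z = R = 1450 Ω
  Z4: Z = jωL = j·9362·0.00152 = 0 + j14.23 Ω
  Z5: Z = 1/(jωC) = -j/(ω·C) = 0 - j0.8154 Ω
  Z6: Z = jωL = j·9362·0.00221 = 0 + j20.69 Ω
Step 3 — Ladder network (open output): work backward from the far end, alternating series and parallel combinations. Z_in = 0.06044 - j577.5 Ω = 577.5∠-90.0° Ω.
Step 4 — Source phasor: V = 7.4∠30.0° V = 6.409 + j3.7 V.
Step 5 — Current: I = V / Z = -0.006405 + j0.0111 A = 0.01281∠120.0° A.
Step 6 — Complex power: S = V·I* = 9.922e-06 - j0.09482 VA.
Step 7 — Real power: P = Re(S) = 9.922e-06 W.
Step 8 — Reactive power: Q = Im(S) = -0.09482 VAR.
Step 9 — Apparent power: |S| = 0.09482 VA.
Step 10 — Power factor: PF = P/|S| = 0.0001046 (leading).

(a) P = 9.922e-06 W  (b) Q = -0.09482 VAR  (c) S = 0.09482 VA  (d) PF = 0.0001046 (leading)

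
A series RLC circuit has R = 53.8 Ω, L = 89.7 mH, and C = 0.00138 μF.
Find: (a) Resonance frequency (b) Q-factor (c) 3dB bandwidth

Step 1 — Resonance condition Im(Z)=0 gives ω₀ = 1/√(LC).
Step 2 — ω₀ = 1/√(0.0897·1.38e-09) = 8.988e+04 rad/s.
Step 3 — f₀ = ω₀/(2π) = 1.43e+04 Hz.
Step 4 — Series Q: Q = ω₀L/R = 8.988e+04·0.0897/53.8 = 149.9.
Step 5 — 3dB bandwidth: Δω = ω₀/Q = 599.8 rad/s; BW = Δω/(2π) = 95.46 Hz.

(a) f₀ = 1.43e+04 Hz  (b) Q = 149.9  (c) BW = 95.46 Hz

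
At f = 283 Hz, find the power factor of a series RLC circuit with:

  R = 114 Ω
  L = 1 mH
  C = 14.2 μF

Step 1 — Angular frequency: ω = 2π·f = 2π·283 = 1778 rad/s.
Step 2 — Component impedances:
  R: Z = R = 114 Ω
  L: Z = jωL = j·1778·0.001 = 0 + j1.778 Ω
  C: Z = 1/(jωC) = -j/(ω·C) = 0 - j39.6 Ω
Step 3 — Series combination: Z_total = R + L + C = 114 - j37.83 Ω = 120.1∠-18.4° Ω.
Step 4 — Power factor: PF = cos(φ) = Re(Z)/|Z| = 114/120.11 = 0.9491.
Step 5 — Type: Im(Z) = -37.83 ⇒ leading (phase φ = -18.4°).

PF = 0.9491 (leading, φ = -18.4°)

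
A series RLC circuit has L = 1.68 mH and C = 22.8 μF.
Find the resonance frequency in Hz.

Step 1 — Resonance condition Im(Z)=0 gives ω₀ = 1/√(LC).
Step 2 — ω₀ = 1/√(0.00168·2.28e-05) = 5109 rad/s.
Step 3 — f₀ = ω₀/(2π) = 813.2 Hz.

f₀ = 813.2 Hz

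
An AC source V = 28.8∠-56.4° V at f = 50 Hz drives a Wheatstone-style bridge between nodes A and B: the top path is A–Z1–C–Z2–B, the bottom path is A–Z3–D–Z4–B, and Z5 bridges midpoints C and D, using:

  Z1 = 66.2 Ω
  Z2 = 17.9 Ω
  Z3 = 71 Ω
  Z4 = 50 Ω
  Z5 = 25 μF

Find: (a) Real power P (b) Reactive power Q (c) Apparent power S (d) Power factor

Step 1 — Angular frequency: ω = 2π·f = 2π·50 = 314.2 rad/s.
Step 2 — Component impedances:
  Z1: Z = R = 66.2 Ω
  Z2: Z = R = 17.9 Ω
  Z3: Z = R = 71 Ω
  Z4: Z = R = 50 Ω
  Z5: Z = 1/(jωC) = -j/(ω·C) = 0 - j127.3 Ω
Step 3 — Bridge requires nodal analysis (the Z5 bridge couples midpoints C and D, so the two paths cannot be reduced to a simple series/parallel combination). Setting node B to ground and injecting 1 A at node A, the 3-node admittance system at A, C, D solves to V_A = Z_AB = 49.37 - j0.6887 Ω = 49.37∠-0.8° Ω.
Step 4 — Source phasor: V = 28.8∠-56.4° V = 15.94 - j23.99 V.
Step 5 — Current: I = V / Z = 0.3295 - j0.4813 A = 0.5833∠-55.6° A.
Step 6 — Complex power: S = V·I* = 16.8 - j0.2343 VA.
Step 7 — Real power: P = Re(S) = 16.8 W.
Step 8 — Reactive power: Q = Im(S) = -0.2343 VAR.
Step 9 — Apparent power: |S| = 16.8 VA.
Step 10 — Power factor: PF = P/|S| = 0.9999 (leading).

(a) P = 16.8 W  (b) Q = -0.2343 VAR  (c) S = 16.8 VA  (d) PF = 0.9999 (leading)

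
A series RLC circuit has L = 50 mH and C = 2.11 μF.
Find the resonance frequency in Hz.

Step 1 — Resonance condition Im(Z)=0 gives ω₀ = 1/√(LC).
Step 2 — ω₀ = 1/√(0.05·2.11e-06) = 3079 rad/s.
Step 3 — f₀ = ω₀/(2π) = 490 Hz.

f₀ = 490 Hz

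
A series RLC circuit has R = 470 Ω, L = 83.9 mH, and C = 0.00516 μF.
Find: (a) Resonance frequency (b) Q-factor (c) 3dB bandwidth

Step 1 — Resonance: ω₀ = 1/√(LC) = 1/√(0.0839·5.16e-09) = 4.806e+04 rad/s.
Step 2 — f₀ = ω₀/(2π) = 7649 Hz.
Step 3 — Series Q: Q = ω₀L/R = 4.806e+04·0.0839/470 = 8.579.
Step 4 — Bandwidth: Δω = ω₀/Q = 5602 rad/s; BW = Δω/(2π) = 891.6 Hz.

(a) f₀ = 7649 Hz  (b) Q = 8.579  (c) BW = 891.6 Hz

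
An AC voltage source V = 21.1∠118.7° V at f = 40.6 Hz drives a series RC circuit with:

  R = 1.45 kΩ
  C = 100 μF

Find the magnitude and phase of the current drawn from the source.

Step 1 — Angular frequency: ω = 2π·f = 2π·40.6 = 255.1 rad/s.
Step 2 — Component impedances:
  R: Z = R = 1450 Ω
  C: Z = 1/(jωC) = -j/(ω·C) = 0 - j39.2 Ω
Step 3 — Series combination: Z_total = R + C = 1450 - j39.2 Ω = 1451∠-1.5° Ω.
Step 4 — Source phasor: V = 21.1∠118.7° V = -10.13 + j18.51 V.
Step 5 — Ohm's law: I = V / Z_total = (-10.13 + j18.51) / (1450 - j39.2) = -0.007328 + j0.01257 A.
Step 6 — Convert to polar: |I| = 0.01455 A, ∠I = 120.2°.

I = 0.01455∠120.2° A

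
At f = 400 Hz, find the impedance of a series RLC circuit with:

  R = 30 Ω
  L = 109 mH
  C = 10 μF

Step 1 — Angular frequency: ω = 2π·f = 2π·400 = 2513 rad/s.
Step 2 — Component impedances:
  R: Z = R = 30 Ω
  L: Z = jωL = j·2513·0.109 = 0 + j273.9 Ω
  C: Z = 1/(jωC) = -j/(ω·C) = 0 - j39.79 Ω
Step 3 — Series combination: Z_total = R + L + C = 30 + j234.2 Ω = 236.1∠82.7° Ω.

Z = 30 + j234.2 Ω = 236.1∠82.7° Ω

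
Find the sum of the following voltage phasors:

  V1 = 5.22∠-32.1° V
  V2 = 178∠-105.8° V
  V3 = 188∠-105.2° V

Step 1 — Convert each phasor to rectangular form:
  V1 = 5.22·(cos(-32.1°) + j·sin(-32.1°)) = 4.422 - j2.774 V
  V2 = 178·(cos(-105.8°) + j·sin(-105.8°)) = -48.47 - j171.3 V
  V3 = 188·(cos(-105.2°) + j·sin(-105.2°)) = -49.29 - j181.4 V
Step 2 — Sum components: V_total = -93.34 - j355.5 V.
Step 3 — Convert to polar: |V_total| = 367.5 V, ∠V_total = -104.7°.

V_total = 367.5∠-104.7° V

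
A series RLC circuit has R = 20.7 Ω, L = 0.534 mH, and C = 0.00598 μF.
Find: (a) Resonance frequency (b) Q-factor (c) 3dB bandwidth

Step 1 — Resonance condition Im(Z)=0 gives ω₀ = 1/√(LC).
Step 2 — ω₀ = 1/√(0.000534·5.98e-09) = 5.596e+05 rad/s.
Step 3 — f₀ = ω₀/(2π) = 8.906e+04 Hz.
Step 4 — Series Q: Q = ω₀L/R = 5.596e+05·0.000534/20.7 = 14.44.
Step 5 — 3dB bandwidth: Δω = ω₀/Q = 3.876e+04 rad/s; BW = Δω/(2π) = 6169 Hz.

(a) f₀ = 8.906e+04 Hz  (b) Q = 14.44  (c) BW = 6169 Hz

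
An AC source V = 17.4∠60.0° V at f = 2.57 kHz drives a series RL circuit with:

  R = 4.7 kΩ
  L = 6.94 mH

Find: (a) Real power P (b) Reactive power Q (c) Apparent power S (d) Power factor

Step 1 — Angular frequency: ω = 2π·f = 2π·2570 = 1.615e+04 rad/s.
Step 2 — Component impedances:
  R: Z = R = 4700 Ω
  L: Z = jωL = j·1.615e+04·0.00694 = 0 + j112.1 Ω
Step 3 — Series combination: Z_total = R + L = 4700 + j112.1 Ω = 4701∠1.4° Ω.
Step 4 — Source phasor: V = 17.4∠60.0° V = 8.7 + j15.07 V.
Step 5 — Current: I = V / Z = 0.001926 + j0.00316 A = 0.003701∠58.6° A.
Step 6 — Complex power: S = V·I* = 0.06438 + j0.001535 VA.
Step 7 — Real power: P = Re(S) = 0.06438 W.
Step 8 — Reactive power: Q = Im(S) = 0.001535 VAR.
Step 9 — Apparent power: |S| = 0.0644 VA.
Step 10 — Power factor: PF = P/|S| = 0.9997 (lagging).

(a) P = 0.06438 W  (b) Q = 0.001535 VAR  (c) S = 0.0644 VA  (d) PF = 0.9997 (lagging)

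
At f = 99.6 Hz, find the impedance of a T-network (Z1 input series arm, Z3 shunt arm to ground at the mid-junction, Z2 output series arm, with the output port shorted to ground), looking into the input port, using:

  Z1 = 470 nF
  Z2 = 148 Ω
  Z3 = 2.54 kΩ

Step 1 — Angular frequency: ω = 2π·f = 2π·99.6 = 625.8 rad/s.
Step 2 — Component impedances:
  Z1: Z = 1/(jωC) = -j/(ω·C) = 0 - j3400 Ω
  Z2: Z = R = 148 Ω
  Z3: Z = R = 2540 Ω
Step 3 — With the output port shorted to ground, the output series arm Z2 runs from the junction to ground; the shunt arm Z3 also runs from the junction to ground. They appear in parallel: Z3 || Z2 = 139.9 Ω.
Step 4 — Series with input arm Z1: Z_in = Z1 + (Z3 || Z2) = 139.9 - j3400 Ω = 3403∠-87.6° Ω.

Z = 139.9 - j3400 Ω = 3403∠-87.6° Ω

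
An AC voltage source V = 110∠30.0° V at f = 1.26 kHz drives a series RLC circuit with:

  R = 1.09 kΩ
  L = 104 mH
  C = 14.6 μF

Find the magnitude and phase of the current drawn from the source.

Step 1 — Angular frequency: ω = 2π·f = 2π·1260 = 7917 rad/s.
Step 2 — Component impedances:
  R: Z = R = 1090 Ω
  L: Z = jωL = j·7917·0.104 = 0 + j823.3 Ω
  C: Z = 1/(jωC) = -j/(ω·C) = 0 - j8.652 Ω
Step 3 — Series combination: Z_total = R + L + C = 1090 + j814.7 Ω = 1361∠36.8° Ω.
Step 4 — Source phasor: V = 110∠30.0° V = 95.26 + j55 V.
Step 5 — Ohm's law: I = V / Z_total = (95.26 + j55) / (1090 + j814.7) = 0.08027 - j0.009537 A.
Step 6 — Convert to polar: |I| = 0.08083 A, ∠I = -6.8°.

I = 0.08083∠-6.8° A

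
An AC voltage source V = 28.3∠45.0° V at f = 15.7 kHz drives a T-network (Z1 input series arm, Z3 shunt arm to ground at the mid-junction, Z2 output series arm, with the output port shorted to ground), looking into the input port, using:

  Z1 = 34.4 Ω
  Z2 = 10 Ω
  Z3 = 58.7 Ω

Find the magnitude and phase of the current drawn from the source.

Step 1 — Angular frequency: ω = 2π·f = 2π·1.57e+04 = 9.865e+04 rad/s.
Step 2 — Component impedances:
  Z1: Z = R = 34.4 Ω
  Z2: Z = R = 10 Ω
  Z3: Z = R = 58.7 Ω
Step 3 — With the output port shorted to ground, the output series arm Z2 runs from the junction to ground; the shunt arm Z3 also runs from the junction to ground. They appear in parallel: Z3 || Z2 = 8.544 Ω.
Step 4 — Series with input arm Z1: Z_in = Z1 + (Z3 || Z2) = 42.94 Ω = 42.94∠0.0° Ω.
Step 5 — Source phasor: V = 28.3∠45.0° V = 20.01 + j20.01 V.
Step 6 — Ohm's law: I = V / Z_total = (20.01 + j20.01) / (42.94) = 0.466 + j0.466 A.
Step 7 — Convert to polar: |I| = 0.659 A, ∠I = 45.0°.

I = 0.659∠45.0° A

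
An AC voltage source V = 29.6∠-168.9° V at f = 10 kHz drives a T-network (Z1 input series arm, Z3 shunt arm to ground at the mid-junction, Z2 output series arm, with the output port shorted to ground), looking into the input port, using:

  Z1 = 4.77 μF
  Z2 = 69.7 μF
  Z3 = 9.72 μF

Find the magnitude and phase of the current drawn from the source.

Step 1 — Angular frequency: ω = 2π·f = 2π·1e+04 = 6.283e+04 rad/s.
Step 2 — Component impedances:
  Z1: Z = 1/(jωC) = -j/(ω·C) = 0 - j3.337 Ω
  Z2: Z = 1/(jωC) = -j/(ω·C) = 0 - j0.2283 Ω
  Z3: Z = 1/(jωC) = -j/(ω·C) = 0 - j1.637 Ω
Step 3 — With the output port shorted to ground, the output series arm Z2 runs from the junction to ground; the shunt arm Z3 also runs from the junction to ground. They appear in parallel: Z3 || Z2 = 0 - j0.2004 Ω.
Step 4 — Series with input arm Z1: Z_in = Z1 + (Z3 || Z2) = 0 - j3.537 Ω = 3.537∠-90.0° Ω.
Step 5 — Source phasor: V = 29.6∠-168.9° V = -29.05 - j5.699 V.
Step 6 — Ohm's law: I = V / Z_total = (-29.05 - j5.699) / (0 - j3.537) = 1.611 - j8.212 A.
Step 7 — Convert to polar: |I| = 8.369 A, ∠I = -78.9°.

I = 8.369∠-78.9° A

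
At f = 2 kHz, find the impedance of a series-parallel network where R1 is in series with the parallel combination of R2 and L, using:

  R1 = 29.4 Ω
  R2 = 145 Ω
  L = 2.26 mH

Step 1 — Angular frequency: ω = 2π·f = 2π·2000 = 1.257e+04 rad/s.
Step 2 — Component impedances:
  R1: Z = R = 29.4 Ω
  R2: Z = R = 145 Ω
  L: Z = jωL = j·1.257e+04·0.00226 = 0 + j28.4 Ω
Step 3 — Parallel branch: R2 || L = 1/(1/R2 + 1/L) = 5.357 + j27.35 Ω.
Step 4 — Series with R1: Z_total = R1 + (R2 || L) = 34.76 + j27.35 Ω = 44.23∠38.2° Ω.

Z = 34.76 + j27.35 Ω = 44.23∠38.2° Ω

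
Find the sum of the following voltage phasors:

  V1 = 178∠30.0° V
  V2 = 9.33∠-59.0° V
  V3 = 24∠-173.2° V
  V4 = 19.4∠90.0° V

Step 1 — Convert each phasor to rectangular form:
  V1 = 178·(cos(30.0°) + j·sin(30.0°)) = 154.2 + j89 V
  V2 = 9.33·(cos(-59.0°) + j·sin(-59.0°)) = 4.805 - j7.997 V
  V3 = 24·(cos(-173.2°) + j·sin(-173.2°)) = -23.83 - j2.842 V
  V4 = 19.4·(cos(90.0°) + j·sin(90.0°)) = 0 + j19.4 V
Step 2 — Sum components: V_total = 135.1 + j97.56 V.
Step 3 — Convert to polar: |V_total| = 166.7 V, ∠V_total = 35.8°.

V_total = 166.7∠35.8° V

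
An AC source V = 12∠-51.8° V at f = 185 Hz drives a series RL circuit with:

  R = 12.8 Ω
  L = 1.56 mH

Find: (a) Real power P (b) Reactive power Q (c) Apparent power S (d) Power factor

Step 1 — Angular frequency: ω = 2π·f = 2π·185 = 1162 rad/s.
Step 2 — Component impedances:
  R: Z = R = 12.8 Ω
  L: Z = jωL = j·1162·0.00156 = 0 + j1.813 Ω
Step 3 — Series combination: Z_total = R + L = 12.8 + j1.813 Ω = 12.93∠8.1° Ω.
Step 4 — Source phasor: V = 12∠-51.8° V = 7.421 - j9.43 V.
Step 5 — Current: I = V / Z = 0.466 - j0.8028 A = 0.9282∠-59.9° A.
Step 6 — Complex power: S = V·I* = 11.03 + j1.562 VA.
Step 7 — Real power: P = Re(S) = 11.03 W.
Step 8 — Reactive power: Q = Im(S) = 1.562 VAR.
Step 9 — Apparent power: |S| = 11.14 VA.
Step 10 — Power factor: PF = P/|S| = 0.9901 (lagging).

(a) P = 11.03 W  (b) Q = 1.562 VAR  (c) S = 11.14 VA  (d) PF = 0.9901 (lagging)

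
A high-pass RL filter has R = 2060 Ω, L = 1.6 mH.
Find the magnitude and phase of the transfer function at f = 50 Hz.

Step 1 — Angular frequency: ω = 2π·50 = 314.2 rad/s.
Step 2 — Transfer function: H(jω) = jωL/(R + jωL).
Step 3 — Numerator jωL = j·0.5027; denominator R + jωL = 2060 + j0.5027.
Step 4 — H = 5.954e-08 + j0.000244.
Step 5 — Magnitude: |H| = 0.000244 (-72.3 dB); phase: φ = 90.0°.

|H| = 0.000244 (-72.3 dB), φ = 90.0°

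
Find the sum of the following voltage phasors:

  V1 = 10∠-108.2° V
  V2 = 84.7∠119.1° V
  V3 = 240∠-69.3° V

Step 1 — Convert each phasor to rectangular form:
  V1 = 10·(cos(-108.2°) + j·sin(-108.2°)) = -3.123 - j9.5 V
  V2 = 84.7·(cos(119.1°) + j·sin(119.1°)) = -41.19 + j74.01 V
  V3 = 240·(cos(-69.3°) + j·sin(-69.3°)) = 84.83 - j224.5 V
Step 2 — Sum components: V_total = 40.52 - j160 V.
Step 3 — Convert to polar: |V_total| = 165 V, ∠V_total = -75.8°.

V_total = 165∠-75.8° V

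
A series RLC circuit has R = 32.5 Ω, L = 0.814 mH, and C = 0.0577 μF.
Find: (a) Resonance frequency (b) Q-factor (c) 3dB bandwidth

Step 1 — Resonance condition Im(Z)=0 gives ω₀ = 1/√(LC).
Step 2 — ω₀ = 1/√(0.000814·5.77e-08) = 1.459e+05 rad/s.
Step 3 — f₀ = ω₀/(2π) = 2.322e+04 Hz.
Step 4 — Series Q: Q = ω₀L/R = 1.459e+05·0.000814/32.5 = 3.655.
Step 5 — 3dB bandwidth: Δω = ω₀/Q = 3.993e+04 rad/s; BW = Δω/(2π) = 6354 Hz.

(a) f₀ = 2.322e+04 Hz  (b) Q = 3.655  (c) BW = 6354 Hz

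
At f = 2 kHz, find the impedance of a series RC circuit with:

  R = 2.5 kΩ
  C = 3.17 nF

Step 1 — Angular frequency: ω = 2π·f = 2π·2000 = 1.257e+04 rad/s.
Step 2 — Component impedances:
  R: Z = R = 2500 Ω
  C: Z = 1/(jωC) = -j/(ω·C) = 0 - j2.51e+04 Ω
Step 3 — Series combination: Z_total = R + C = 2500 - j2.51e+04 Ω = 2.523e+04∠-84.3° Ω.

Z = 2500 - j2.51e+04 Ω = 2.523e+04∠-84.3° Ω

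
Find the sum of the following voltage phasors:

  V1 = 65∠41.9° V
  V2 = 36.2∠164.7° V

Step 1 — Convert each phasor to rectangular form:
  V1 = 65·(cos(41.9°) + j·sin(41.9°)) = 48.38 + j43.41 V
  V2 = 36.2·(cos(164.7°) + j·sin(164.7°)) = -34.92 + j9.552 V
Step 2 — Sum components: V_total = 13.46 + j52.96 V.
Step 3 — Convert to polar: |V_total| = 54.65 V, ∠V_total = 75.7°.

V_total = 54.65∠75.7° V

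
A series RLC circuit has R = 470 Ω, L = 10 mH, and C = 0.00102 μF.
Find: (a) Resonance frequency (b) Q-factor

Step 1 — Resonance condition Im(Z)=0 gives ω₀ = 1/√(LC).
Step 2 — ω₀ = 1/√(0.01·1.02e-09) = 3.131e+05 rad/s.
Step 3 — f₀ = ω₀/(2π) = 4.983e+04 Hz.
Step 4 — Series Q: Q = ω₀L/R = 3.131e+05·0.01/470 = 6.662.

(a) f₀ = 4.983e+04 Hz  (b) Q = 6.662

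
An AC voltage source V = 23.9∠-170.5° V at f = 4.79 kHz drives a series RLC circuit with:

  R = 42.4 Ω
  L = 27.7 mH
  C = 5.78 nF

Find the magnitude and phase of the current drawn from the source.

Step 1 — Angular frequency: ω = 2π·f = 2π·4790 = 3.01e+04 rad/s.
Step 2 — Component impedances:
  R: Z = R = 42.4 Ω
  L: Z = jωL = j·3.01e+04·0.0277 = 0 + j833.7 Ω
  C: Z = 1/(jωC) = -j/(ω·C) = 0 - j5749 Ω
Step 3 — Series combination: Z_total = R + L + C = 42.4 - j4915 Ω = 4915∠-89.5° Ω.
Step 4 — Source phasor: V = 23.9∠-170.5° V = -23.57 - j3.945 V.
Step 5 — Ohm's law: I = V / Z_total = (-23.57 - j3.945) / (42.4 - j4915) = 0.0007612 - j0.004803 A.
Step 6 — Convert to polar: |I| = 0.004863 A, ∠I = -81.0°.

I = 0.004863∠-81.0° A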